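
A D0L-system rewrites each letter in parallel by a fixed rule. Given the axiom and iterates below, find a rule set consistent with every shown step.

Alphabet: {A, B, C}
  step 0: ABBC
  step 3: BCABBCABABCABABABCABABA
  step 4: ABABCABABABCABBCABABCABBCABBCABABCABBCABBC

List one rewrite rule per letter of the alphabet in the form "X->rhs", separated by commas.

  step 3 ⇒ step 4: BCABBCABABCABABABCABABA ⇒ AB·A·BC·AB·AB·A·BC·AB·BC·AB·A·BC·AB·BC·AB·BC·AB·A·BC·AB·BC·AB·BC
    A ↦ BC
    B ↦ AB
    C ↦ A

A->BC, B->AB, C->A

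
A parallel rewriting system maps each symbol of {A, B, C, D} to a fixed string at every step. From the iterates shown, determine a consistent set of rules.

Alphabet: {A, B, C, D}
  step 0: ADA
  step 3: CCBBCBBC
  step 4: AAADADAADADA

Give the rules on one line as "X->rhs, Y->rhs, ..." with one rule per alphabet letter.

  step 3 ⇒ step 4: CCBBCBBC ⇒ A·A·AD·AD·A·AD·AD·A
    B ↦ AD
    C ↦ A
    A ↦ C  (constrained at step 0)
    D ↦ BB  (constrained at step 0)

A->C, B->AD, C->A, D->BB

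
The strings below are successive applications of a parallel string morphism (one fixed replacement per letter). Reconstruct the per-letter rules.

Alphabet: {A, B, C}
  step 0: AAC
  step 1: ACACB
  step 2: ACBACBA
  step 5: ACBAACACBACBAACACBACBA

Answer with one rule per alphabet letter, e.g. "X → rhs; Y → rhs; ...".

  step 1 ⇒ step 2: ACACB ⇒ AC·B·AC·B·A
    A ↦ AC
    B ↦ A
    C ↦ B

A->AC, B->A, C->B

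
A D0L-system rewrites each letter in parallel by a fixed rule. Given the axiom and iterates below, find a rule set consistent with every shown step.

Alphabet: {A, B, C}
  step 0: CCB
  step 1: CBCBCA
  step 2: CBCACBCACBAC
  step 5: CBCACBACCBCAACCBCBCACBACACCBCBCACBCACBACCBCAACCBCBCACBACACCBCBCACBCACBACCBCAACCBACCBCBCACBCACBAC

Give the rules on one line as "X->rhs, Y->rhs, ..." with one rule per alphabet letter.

A->AC, B->CA, C->CB

  step 1 ⇒ step 2: CBCBCA ⇒ CB·CA·CB·CA·CB·AC
    A ↦ AC
    B ↦ CA
    C ↦ CB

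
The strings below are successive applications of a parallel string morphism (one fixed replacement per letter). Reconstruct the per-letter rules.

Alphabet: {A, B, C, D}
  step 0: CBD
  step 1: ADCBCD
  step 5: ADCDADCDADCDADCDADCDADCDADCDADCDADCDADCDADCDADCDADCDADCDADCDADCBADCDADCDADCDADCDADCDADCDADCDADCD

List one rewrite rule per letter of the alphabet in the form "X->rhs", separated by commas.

A->AD, B->CB, C->AD, D->CD

  step 0 ⇒ step 1: CBD ⇒ AD·CB·CD
    B ↦ CB
    C ↦ AD
    D ↦ CD
    A ↦ AD  (constrained at step 1)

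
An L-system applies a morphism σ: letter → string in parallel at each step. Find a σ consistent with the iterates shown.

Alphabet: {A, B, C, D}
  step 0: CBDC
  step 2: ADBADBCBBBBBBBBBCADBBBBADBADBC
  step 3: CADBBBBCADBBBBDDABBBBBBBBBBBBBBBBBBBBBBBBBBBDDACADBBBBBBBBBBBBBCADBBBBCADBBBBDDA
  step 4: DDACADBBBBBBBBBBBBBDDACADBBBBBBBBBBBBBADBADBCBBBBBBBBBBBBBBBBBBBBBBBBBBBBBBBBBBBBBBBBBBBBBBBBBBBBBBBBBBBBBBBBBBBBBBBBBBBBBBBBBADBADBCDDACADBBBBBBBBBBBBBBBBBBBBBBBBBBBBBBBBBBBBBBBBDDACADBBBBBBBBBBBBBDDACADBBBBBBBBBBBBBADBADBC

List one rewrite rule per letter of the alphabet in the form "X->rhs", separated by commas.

  step 3 ⇒ step 4: CADBBBBCADBBBBDDABBBBBBBBBBBBBBBBBBBBBBBBBBBDDACADBBBBBBBBBBBBBCADBBBBCADBBBBDDA ⇒ DDA·C·ADB·BBB·BBB·BBB·BBB·DDA·C·ADB·BBB·BBB·BBB·BBB·ADB·ADB·C·BBB·BBB·BBB·BBB·BBB·BBB·BBB·BBB·BBB·BBB·BBB·BBB·BBB·BBB·BBB·BBB·BBB·BBB·BBB·BBB·BBB·BBB·BBB·BBB·BBB·BBB·BBB·ADB·ADB·C·DDA·C·ADB·BBB·BBB·BBB·BBB·BBB·BBB·BBB·BBB·BBB·BBB·BBB·BBB·BBB·DDA·C·ADB·BBB·BBB·BBB·BBB·DDA·C·ADB·BBB·BBB·BBB·BBB·ADB·ADB·C
    A ↦ C
    B ↦ BBB
    C ↦ DDA
    D ↦ ADB

A->C, B->BBB, C->DDA, D->ADB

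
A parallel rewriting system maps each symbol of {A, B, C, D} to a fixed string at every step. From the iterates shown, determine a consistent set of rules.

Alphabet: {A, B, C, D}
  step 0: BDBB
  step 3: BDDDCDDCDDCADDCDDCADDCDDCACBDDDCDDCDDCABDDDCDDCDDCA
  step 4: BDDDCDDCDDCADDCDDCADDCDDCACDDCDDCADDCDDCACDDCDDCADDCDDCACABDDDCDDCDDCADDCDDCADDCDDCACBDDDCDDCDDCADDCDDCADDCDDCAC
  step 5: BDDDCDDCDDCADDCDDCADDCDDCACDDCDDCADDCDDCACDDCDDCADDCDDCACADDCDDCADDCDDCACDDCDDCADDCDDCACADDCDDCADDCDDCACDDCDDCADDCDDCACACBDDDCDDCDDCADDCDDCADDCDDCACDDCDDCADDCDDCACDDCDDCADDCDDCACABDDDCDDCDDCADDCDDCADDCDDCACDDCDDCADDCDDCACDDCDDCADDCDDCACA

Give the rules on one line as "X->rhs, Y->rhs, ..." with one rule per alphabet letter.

  step 4 ⇒ step 5: BDDDCDDCDDCADDCDDCADDCDDCACDDCDDCADDCDDCACDDCDDCADDCDDCACABDDDCDDCDDCADDCDDCADDCDDCACBDDDCDDCDDCADDCDDCADDCDDCAC ⇒ BD·DDC·DDC·DDC·A·DDC·DDC·A·DDC·DDC·A·C·DDC·DDC·A·DDC·DDC·A·C·DDC·DDC·A·DDC·DDC·A·C·A·DDC·DDC·A·DDC·DDC·A·C·DDC·DDC·A·DDC·DDC·A·C·A·DDC·DDC·A·DDC·DDC·A·C·DDC·DDC·A·DDC·DDC·A·C·A·C·BD·DDC·DDC·DDC·A·DDC·DDC·A·DDC·DDC·A·C·DDC·DDC·A·DDC·DDC·A·C·DDC·DDC·A·DDC·DDC·A·C·A·BD·DDC·DDC·DDC·A·DDC·DDC·A·DDC·DDC·A·C·DDC·DDC·A·DDC·DDC·A·C·DDC·DDC·A·DDC·DDC·A·C·A
    A ↦ C
    B ↦ BD
    C ↦ A
    D ↦ DDC

A->C, B->BD, C->A, D->DDC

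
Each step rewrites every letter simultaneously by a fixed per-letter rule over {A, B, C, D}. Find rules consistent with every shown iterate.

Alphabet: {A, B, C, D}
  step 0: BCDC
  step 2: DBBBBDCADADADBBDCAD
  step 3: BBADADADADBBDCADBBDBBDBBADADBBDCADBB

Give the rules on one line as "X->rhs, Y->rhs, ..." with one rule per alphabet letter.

A->D, B->AD, C->DCA, D->BB

  step 2 ⇒ step 3: DBBBBDCADADADBBDCAD ⇒ BB·AD·AD·AD·AD·BB·DCA·D·BB·D·BB·D·BB·AD·AD·BB·DCA·D·BB
    A ↦ D
    B ↦ AD
    C ↦ DCA
    D ↦ BB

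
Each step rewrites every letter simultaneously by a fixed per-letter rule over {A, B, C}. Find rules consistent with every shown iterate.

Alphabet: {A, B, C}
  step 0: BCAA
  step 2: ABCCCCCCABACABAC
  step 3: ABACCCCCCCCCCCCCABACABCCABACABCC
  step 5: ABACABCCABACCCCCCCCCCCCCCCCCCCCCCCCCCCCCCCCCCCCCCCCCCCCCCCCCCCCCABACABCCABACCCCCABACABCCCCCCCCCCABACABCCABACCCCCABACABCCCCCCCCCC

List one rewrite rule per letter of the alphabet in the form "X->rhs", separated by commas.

A->AB, B->AC, C->CC

  step 2 ⇒ step 3: ABCCCCCCABACABAC ⇒ AB·AC·CC·CC·CC·CC·CC·CC·AB·AC·AB·CC·AB·AC·AB·CC
    A ↦ AB
    B ↦ AC
    C ↦ CC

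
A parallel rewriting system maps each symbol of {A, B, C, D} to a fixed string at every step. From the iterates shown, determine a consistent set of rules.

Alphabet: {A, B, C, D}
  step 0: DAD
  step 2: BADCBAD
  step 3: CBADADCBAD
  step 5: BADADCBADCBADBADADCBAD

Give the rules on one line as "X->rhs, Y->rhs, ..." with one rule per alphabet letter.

  step 2 ⇒ step 3: BADCBAD ⇒ C·B·AD·AD·C·B·AD
    A ↦ B
    B ↦ C
    C ↦ AD
    D ↦ AD

A->B, B->C, C->AD, D->AD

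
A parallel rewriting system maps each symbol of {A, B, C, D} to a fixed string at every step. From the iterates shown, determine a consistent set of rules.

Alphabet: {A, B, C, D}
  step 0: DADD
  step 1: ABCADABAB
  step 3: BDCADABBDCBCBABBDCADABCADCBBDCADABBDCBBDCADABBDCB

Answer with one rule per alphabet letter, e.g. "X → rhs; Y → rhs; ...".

  step 0 ⇒ step 1: DADD ⇒ AB·CAD·AB·AB
    A ↦ CAD
    D ↦ AB
    B ↦ CB  (constrained at step 1)
    C ↦ BD  (constrained at step 1)

A->CAD, B->CB, C->BD, D->AB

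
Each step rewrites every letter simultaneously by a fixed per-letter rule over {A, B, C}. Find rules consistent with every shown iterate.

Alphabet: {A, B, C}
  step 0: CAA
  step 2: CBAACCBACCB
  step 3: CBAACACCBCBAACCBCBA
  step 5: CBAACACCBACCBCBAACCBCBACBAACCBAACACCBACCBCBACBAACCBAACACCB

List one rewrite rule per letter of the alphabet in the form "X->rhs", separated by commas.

A->AC, B->A, C->CB

  step 2 ⇒ step 3: CBAACCBACCB ⇒ CB·A·AC·AC·CB·CB·A·AC·CB·CB·A
    A ↦ AC
    B ↦ A
    C ↦ CB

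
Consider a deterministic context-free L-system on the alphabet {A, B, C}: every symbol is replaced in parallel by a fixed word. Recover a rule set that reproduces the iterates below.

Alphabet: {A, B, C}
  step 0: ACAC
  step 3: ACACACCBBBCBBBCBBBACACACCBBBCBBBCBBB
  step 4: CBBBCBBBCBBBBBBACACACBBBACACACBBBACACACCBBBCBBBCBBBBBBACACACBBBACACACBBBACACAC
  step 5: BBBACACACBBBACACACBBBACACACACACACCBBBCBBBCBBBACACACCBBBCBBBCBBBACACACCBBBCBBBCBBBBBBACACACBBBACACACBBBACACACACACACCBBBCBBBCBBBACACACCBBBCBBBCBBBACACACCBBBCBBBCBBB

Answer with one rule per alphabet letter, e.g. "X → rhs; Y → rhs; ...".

  step 4 ⇒ step 5: CBBBCBBBCBBBBBBACACACBBBACACACBBBACACACCBBBCBBBCBBBBBBACACACBBBACACACBBBACACAC ⇒ BBB·AC·AC·AC·BBB·AC·AC·AC·BBB·AC·AC·AC·AC·AC·AC·C·BBB·C·BBB·C·BBB·AC·AC·AC·C·BBB·C·BBB·C·BBB·AC·AC·AC·C·BBB·C·BBB·C·BBB·BBB·AC·AC·AC·BBB·AC·AC·AC·BBB·AC·AC·AC·AC·AC·AC·C·BBB·C·BBB·C·BBB·AC·AC·AC·C·BBB·C·BBB·C·BBB·AC·AC·AC·C·BBB·C·BBB·C·BBB
    A ↦ C
    B ↦ AC
    C ↦ BBB

A->C, B->AC, C->BBB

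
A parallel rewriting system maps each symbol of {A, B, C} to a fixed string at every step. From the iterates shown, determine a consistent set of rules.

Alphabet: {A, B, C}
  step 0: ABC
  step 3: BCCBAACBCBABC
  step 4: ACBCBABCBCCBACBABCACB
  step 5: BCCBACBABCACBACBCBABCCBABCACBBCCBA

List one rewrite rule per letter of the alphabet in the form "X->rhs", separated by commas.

A->BC, B->A, C->CB

  step 4 ⇒ step 5: ACBCBABCBCCBACBABCACB ⇒ BC·CB·A·CB·A·BC·A·CB·A·CB·CB·A·BC·CB·A·BC·A·CB·BC·CB·A
    A ↦ BC
    B ↦ A
    C ↦ CB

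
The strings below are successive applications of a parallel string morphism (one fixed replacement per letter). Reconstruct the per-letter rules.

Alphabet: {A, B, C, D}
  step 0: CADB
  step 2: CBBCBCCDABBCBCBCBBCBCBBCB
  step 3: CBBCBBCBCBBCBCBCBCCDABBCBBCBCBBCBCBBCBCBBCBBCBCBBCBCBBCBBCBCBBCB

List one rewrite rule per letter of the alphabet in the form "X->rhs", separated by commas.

A->DAB, B->BCB, C->CB, D->CC

  step 2 ⇒ step 3: CBBCBCCDABBCBCBCBBCBCBBCB ⇒ CB·BCB·BCB·CB·BCB·CB·CB·CC·DAB·BCB·BCB·CB·BCB·CB·BCB·CB·BCB·BCB·CB·BCB·CB·BCB·BCB·CB·BCB
    A ↦ DAB
    B ↦ BCB
    C ↦ CB
    D ↦ CC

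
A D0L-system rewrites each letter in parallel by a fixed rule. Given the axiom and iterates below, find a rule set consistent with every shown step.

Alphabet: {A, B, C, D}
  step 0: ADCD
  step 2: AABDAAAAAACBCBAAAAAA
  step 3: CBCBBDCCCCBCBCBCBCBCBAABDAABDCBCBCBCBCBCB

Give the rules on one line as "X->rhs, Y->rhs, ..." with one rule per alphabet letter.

  step 2 ⇒ step 3: AABDAAAAAACBCBAAAAAA ⇒ CB·CB·BD·CCC·CB·CB·CB·CB·CB·CB·AA·BD·AA·BD·CB·CB·CB·CB·CB·CB
    A ↦ CB
    B ↦ BD
    C ↦ AA
    D ↦ CCC

A->CB, B->BD, C->AA, D->CCC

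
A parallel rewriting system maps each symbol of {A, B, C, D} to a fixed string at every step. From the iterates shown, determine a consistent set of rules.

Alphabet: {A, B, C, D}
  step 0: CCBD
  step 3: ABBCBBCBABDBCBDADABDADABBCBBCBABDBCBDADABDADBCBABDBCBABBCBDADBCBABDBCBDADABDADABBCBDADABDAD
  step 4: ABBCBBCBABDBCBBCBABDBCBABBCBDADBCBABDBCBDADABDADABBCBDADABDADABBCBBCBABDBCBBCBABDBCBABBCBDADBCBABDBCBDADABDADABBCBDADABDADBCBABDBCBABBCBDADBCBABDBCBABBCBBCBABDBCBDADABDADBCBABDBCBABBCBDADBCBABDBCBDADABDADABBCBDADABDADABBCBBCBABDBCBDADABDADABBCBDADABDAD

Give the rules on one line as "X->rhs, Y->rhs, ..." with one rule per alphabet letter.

  step 3 ⇒ step 4: ABBCBBCBABDBCBDADABDADABBCBBCBABDBCBDADABDADBCBABDBCBABBCBDADBCBABDBCBDADABDADABBCBDADABDAD ⇒ AB·BCB·BCB·ABD·BCB·BCB·ABD·BCB·AB·BCB·DAD·BCB·ABD·BCB·DAD·AB·DAD·AB·BCB·DAD·AB·DAD·AB·BCB·BCB·ABD·BCB·BCB·ABD·BCB·AB·BCB·DAD·BCB·ABD·BCB·DAD·AB·DAD·AB·BCB·DAD·AB·DAD·BCB·ABD·BCB·AB·BCB·DAD·BCB·ABD·BCB·AB·BCB·BCB·ABD·BCB·DAD·AB·DAD·BCB·ABD·BCB·AB·BCB·DAD·BCB·ABD·BCB·DAD·AB·DAD·AB·BCB·DAD·AB·DAD·AB·BCB·BCB·ABD·BCB·DAD·AB·DAD·AB·BCB·DAD·AB·DAD
    A ↦ AB
    B ↦ BCB
    C ↦ ABD
    D ↦ DAD

A->AB, B->BCB, C->ABD, D->DAD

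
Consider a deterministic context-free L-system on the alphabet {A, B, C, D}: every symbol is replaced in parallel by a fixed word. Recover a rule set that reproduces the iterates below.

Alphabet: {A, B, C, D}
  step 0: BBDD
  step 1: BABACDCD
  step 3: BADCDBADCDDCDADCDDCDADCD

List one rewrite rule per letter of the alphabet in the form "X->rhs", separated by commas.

A->D, B->BA, C->AD, D->CD

  step 0 ⇒ step 1: BBDD ⇒ BA·BA·CD·CD
    B ↦ BA
    D ↦ CD
    A ↦ D  (constrained at step 1)
    C ↦ AD  (constrained at step 1)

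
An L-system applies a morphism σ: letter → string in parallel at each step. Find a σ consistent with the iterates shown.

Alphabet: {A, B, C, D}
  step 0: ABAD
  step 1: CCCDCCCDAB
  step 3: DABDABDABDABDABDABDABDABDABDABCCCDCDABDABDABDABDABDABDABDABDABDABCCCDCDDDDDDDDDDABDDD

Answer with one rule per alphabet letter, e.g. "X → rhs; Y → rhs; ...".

A->CC, B->CDC, C->DDD, D->DAB

  step 0 ⇒ step 1: ABAD ⇒ CC·CDC·CC·DAB
    A ↦ CC
    B ↦ CDC
    D ↦ DAB
    C ↦ DDD  (constrained at step 1)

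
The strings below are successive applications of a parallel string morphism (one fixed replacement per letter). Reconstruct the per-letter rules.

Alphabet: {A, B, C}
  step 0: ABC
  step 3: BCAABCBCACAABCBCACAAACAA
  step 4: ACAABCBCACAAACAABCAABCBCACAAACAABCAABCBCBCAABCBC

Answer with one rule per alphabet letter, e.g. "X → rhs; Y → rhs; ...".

  step 3 ⇒ step 4: BCAABCBCACAABCBCACAAACAA ⇒ AC·AA·BC·BC·AC·AA·AC·AA·BC·AA·BC·BC·AC·AA·AC·AA·BC·AA·BC·BC·BC·AA·BC·BC
    A ↦ BC
    B ↦ AC
    C ↦ AA

A->BC, B->AC, C->AA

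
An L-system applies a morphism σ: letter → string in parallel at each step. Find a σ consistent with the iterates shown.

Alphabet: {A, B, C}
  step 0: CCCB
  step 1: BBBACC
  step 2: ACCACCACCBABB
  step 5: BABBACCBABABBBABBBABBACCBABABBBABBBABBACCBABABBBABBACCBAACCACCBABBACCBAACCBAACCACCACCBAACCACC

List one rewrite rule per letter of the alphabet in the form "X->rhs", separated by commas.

  step 1 ⇒ step 2: BBBACC ⇒ ACC·ACC·ACC·BA·B·B
    A ↦ BA
    B ↦ ACC
    C ↦ B

A->BA, B->ACC, C->B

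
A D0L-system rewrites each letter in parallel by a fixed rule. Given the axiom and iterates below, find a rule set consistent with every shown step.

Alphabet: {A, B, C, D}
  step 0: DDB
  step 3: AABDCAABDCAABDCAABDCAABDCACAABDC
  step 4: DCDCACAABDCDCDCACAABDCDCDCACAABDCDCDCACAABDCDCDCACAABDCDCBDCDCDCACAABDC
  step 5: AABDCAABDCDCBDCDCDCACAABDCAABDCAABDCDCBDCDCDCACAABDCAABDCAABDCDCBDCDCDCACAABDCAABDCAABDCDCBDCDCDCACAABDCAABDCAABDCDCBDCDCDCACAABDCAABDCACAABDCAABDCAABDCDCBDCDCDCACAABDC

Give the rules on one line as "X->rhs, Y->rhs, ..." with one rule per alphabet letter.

A->DC, B->AC, C->BDC, D->AA

  step 4 ⇒ step 5: DCDCACAABDCDCDCACAABDCDCDCACAABDCDCDCACAABDCDCDCACAABDCDCBDCDCDCACAABDC ⇒ AA·BDC·AA·BDC·DC·BDC·DC·DC·AC·AA·BDC·AA·BDC·AA·BDC·DC·BDC·DC·DC·AC·AA·BDC·AA·BDC·AA·BDC·DC·BDC·DC·DC·AC·AA·BDC·AA·BDC·AA·BDC·DC·BDC·DC·DC·AC·AA·BDC·AA·BDC·AA·BDC·DC·BDC·DC·DC·AC·AA·BDC·AA·BDC·AC·AA·BDC·AA·BDC·AA·BDC·DC·BDC·DC·DC·AC·AA·BDC
    A ↦ DC
    B ↦ AC
    C ↦ BDC
    D ↦ AA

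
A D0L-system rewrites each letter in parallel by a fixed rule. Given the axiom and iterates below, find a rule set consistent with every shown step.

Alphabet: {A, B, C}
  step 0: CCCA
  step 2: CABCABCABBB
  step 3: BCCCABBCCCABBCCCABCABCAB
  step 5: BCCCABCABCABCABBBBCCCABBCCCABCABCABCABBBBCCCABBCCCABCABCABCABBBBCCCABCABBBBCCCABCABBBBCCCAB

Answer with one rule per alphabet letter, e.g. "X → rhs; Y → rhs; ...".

A->CC, B->CAB, C->B

  step 2 ⇒ step 3: CABCABCABBB ⇒ B·CC·CAB·B·CC·CAB·B·CC·CAB·CAB·CAB
    A ↦ CC
    B ↦ CAB
    C ↦ B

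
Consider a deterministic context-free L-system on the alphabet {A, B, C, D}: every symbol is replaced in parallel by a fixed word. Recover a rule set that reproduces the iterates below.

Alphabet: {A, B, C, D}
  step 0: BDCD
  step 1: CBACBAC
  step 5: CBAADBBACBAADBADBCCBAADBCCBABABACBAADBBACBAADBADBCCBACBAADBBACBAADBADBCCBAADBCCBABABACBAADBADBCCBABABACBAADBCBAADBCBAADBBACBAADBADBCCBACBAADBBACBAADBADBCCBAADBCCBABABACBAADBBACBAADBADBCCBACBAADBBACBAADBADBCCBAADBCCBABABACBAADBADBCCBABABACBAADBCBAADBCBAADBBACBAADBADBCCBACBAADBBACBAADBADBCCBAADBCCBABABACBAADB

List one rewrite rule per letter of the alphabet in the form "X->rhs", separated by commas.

  step 0 ⇒ step 1: BDCD ⇒ CBA·C·BA·C
    B ↦ CBA
    C ↦ BA
    D ↦ C
    A ↦ ADB  (constrained at step 1)

A->ADB, B->CBA, C->BA, D->C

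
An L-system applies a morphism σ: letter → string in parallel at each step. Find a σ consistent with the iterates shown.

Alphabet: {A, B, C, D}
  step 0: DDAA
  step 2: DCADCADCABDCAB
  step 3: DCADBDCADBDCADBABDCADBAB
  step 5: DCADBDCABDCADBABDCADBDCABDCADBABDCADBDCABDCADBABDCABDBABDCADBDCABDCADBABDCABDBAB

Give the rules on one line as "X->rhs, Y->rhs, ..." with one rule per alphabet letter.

  step 2 ⇒ step 3: DCADCADCABDCAB ⇒ DC·A·DB·DC·A·DB·DC·A·DB·AB·DC·A·DB·AB
    A ↦ DB
    B ↦ AB
    C ↦ A
    D ↦ DC

A->DB, B->AB, C->A, D->DC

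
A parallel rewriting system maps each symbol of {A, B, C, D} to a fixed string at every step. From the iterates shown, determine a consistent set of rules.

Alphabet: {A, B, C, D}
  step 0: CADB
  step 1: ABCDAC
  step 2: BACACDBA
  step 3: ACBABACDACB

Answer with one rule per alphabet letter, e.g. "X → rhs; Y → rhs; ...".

  step 2 ⇒ step 3: BACACDBA ⇒ AC·B·A·B·A·CD·AC·B
    A ↦ B
    B ↦ AC
    C ↦ A
    D ↦ CD

A->B, B->AC, C->A, D->CD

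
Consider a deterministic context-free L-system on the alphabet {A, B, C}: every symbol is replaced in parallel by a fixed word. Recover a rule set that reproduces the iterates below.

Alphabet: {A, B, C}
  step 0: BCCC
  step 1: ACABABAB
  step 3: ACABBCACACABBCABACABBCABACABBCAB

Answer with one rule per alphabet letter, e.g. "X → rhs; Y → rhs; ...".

  step 0 ⇒ step 1: BCCC ⇒ AC·AB·AB·AB
    B ↦ AC
    C ↦ AB
    A ↦ BC  (constrained at step 1)

A->BC, B->AC, C->AB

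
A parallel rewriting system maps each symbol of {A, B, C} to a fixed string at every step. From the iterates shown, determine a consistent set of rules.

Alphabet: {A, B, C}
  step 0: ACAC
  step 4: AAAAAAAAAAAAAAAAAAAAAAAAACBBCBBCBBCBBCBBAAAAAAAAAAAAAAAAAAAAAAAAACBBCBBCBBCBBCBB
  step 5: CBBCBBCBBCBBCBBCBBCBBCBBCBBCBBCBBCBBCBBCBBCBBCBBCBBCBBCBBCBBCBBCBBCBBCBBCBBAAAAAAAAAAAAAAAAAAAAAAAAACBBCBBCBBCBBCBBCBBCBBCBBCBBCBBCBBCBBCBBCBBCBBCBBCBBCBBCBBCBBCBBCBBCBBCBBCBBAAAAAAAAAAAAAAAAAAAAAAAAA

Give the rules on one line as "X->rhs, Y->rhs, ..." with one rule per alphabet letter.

  step 4 ⇒ step 5: AAAAAAAAAAAAAAAAAAAAAAAAACBBCBBCBBCBBCBBAAAAAAAAAAAAAAAAAAAAAAAAACBBCBBCBBCBBCBB ⇒ CBB·CBB·CBB·CBB·CBB·CBB·CBB·CBB·CBB·CBB·CBB·CBB·CBB·CBB·CBB·CBB·CBB·CBB·CBB·CBB·CBB·CBB·CBB·CBB·CBB·A·AA·AA·A·AA·AA·A·AA·AA·A·AA·AA·A·AA·AA·CBB·CBB·CBB·CBB·CBB·CBB·CBB·CBB·CBB·CBB·CBB·CBB·CBB·CBB·CBB·CBB·CBB·CBB·CBB·CBB·CBB·CBB·CBB·CBB·CBB·A·AA·AA·A·AA·AA·A·AA·AA·A·AA·AA·A·AA·AA
    A ↦ CBB
    B ↦ AA
    C ↦ A

A->CBB, B->AA, C->A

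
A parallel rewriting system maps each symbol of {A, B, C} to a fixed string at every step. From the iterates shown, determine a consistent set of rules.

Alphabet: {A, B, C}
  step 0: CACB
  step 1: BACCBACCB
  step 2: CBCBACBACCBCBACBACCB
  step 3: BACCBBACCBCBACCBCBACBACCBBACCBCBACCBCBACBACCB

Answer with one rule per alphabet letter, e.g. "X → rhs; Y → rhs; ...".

  step 2 ⇒ step 3: CBCBACBACCBCBACBACCB ⇒ BAC·CB·BAC·CB·C·BAC·CB·C·BAC·BAC·CB·BAC·CB·C·BAC·CB·C·BAC·BAC·CB
    A ↦ C
    B ↦ CB
    C ↦ BAC

A->C, B->CB, C->BAC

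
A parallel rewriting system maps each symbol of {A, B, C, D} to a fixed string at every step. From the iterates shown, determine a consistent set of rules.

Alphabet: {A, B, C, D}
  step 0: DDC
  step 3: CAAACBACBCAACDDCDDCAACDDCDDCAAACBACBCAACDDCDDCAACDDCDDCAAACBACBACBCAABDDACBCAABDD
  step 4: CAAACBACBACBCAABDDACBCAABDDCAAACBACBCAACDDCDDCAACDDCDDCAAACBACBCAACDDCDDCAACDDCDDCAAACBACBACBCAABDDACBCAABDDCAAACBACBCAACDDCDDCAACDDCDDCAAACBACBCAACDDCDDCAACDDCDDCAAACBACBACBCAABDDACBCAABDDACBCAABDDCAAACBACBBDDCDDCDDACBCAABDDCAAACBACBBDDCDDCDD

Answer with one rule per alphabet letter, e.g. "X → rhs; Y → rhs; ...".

A->ACB, B->BDD, C->CAA, D->CDD

  step 3 ⇒ step 4: CAAACBACBCAACDDCDDCAACDDCDDCAAACBACBCAACDDCDDCAACDDCDDCAAACBACBACBCAABDDACBCAABDD ⇒ CAA·ACB·ACB·ACB·CAA·BDD·ACB·CAA·BDD·CAA·ACB·ACB·CAA·CDD·CDD·CAA·CDD·CDD·CAA·ACB·ACB·CAA·CDD·CDD·CAA·CDD·CDD·CAA·ACB·ACB·ACB·CAA·BDD·ACB·CAA·BDD·CAA·ACB·ACB·CAA·CDD·CDD·CAA·CDD·CDD·CAA·ACB·ACB·CAA·CDD·CDD·CAA·CDD·CDD·CAA·ACB·ACB·ACB·CAA·BDD·ACB·CAA·BDD·ACB·CAA·BDD·CAA·ACB·ACB·BDD·CDD·CDD·ACB·CAA·BDD·CAA·ACB·ACB·BDD·CDD·CDD
    A ↦ ACB
    B ↦ BDD
    C ↦ CAA
    D ↦ CDD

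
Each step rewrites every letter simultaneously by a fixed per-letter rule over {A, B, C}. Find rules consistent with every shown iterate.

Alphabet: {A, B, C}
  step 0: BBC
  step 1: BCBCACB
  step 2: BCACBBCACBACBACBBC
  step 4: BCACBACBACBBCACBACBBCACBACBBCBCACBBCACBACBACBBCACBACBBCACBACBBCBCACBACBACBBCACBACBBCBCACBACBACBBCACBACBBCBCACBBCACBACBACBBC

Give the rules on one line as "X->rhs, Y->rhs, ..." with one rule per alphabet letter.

  step 1 ⇒ step 2: BCBCACB ⇒ BC·ACB·BC·ACB·ACB·ACB·BC
    A ↦ ACB
    B ↦ BC
    C ↦ ACB

A->ACB, B->BC, C->ACB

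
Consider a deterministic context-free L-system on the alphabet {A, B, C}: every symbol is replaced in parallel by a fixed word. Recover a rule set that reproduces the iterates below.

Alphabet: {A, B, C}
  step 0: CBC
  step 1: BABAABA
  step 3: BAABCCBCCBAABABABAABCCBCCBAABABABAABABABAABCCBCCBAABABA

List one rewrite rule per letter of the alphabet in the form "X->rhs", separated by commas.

  step 0 ⇒ step 1: CBC ⇒ BA·BAA·BA
    B ↦ BAA
    C ↦ BA
    A ↦ BCC  (constrained at step 1)

A->BCC, B->BAA, C->BA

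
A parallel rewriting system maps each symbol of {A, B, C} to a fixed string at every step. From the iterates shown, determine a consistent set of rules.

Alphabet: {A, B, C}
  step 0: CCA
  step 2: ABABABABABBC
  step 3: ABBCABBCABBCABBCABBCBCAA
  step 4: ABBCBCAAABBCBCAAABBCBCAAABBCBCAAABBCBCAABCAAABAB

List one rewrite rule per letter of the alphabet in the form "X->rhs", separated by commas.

A->AB, B->BC, C->AA

  step 3 ⇒ step 4: ABBCABBCABBCABBCABBCBCAA ⇒ AB·BC·BC·AA·AB·BC·BC·AA·AB·BC·BC·AA·AB·BC·BC·AA·AB·BC·BC·AA·BC·AA·AB·AB
    A ↦ AB
    B ↦ BC
    C ↦ AA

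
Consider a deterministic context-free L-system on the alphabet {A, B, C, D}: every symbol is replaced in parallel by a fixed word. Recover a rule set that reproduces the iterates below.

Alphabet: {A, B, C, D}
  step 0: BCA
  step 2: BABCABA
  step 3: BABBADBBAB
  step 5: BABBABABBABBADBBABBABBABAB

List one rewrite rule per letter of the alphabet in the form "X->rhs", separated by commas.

A->B, B->BA, C->D, D->CA

  step 2 ⇒ step 3: BABCABA ⇒ BA·B·BA·D·B·BA·B
    A ↦ B
    B ↦ BA
    C ↦ D
    D ↦ CA  (constrained at step 3)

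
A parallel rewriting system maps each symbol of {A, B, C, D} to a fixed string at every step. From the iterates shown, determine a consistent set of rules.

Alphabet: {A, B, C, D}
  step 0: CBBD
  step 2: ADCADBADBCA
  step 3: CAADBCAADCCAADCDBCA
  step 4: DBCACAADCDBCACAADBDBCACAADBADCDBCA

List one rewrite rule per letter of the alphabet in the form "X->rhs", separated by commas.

  step 3 ⇒ step 4: CAADBCAADCCAADCDBCA ⇒ DB·CA·CA·A·DC·DB·CA·CA·A·DB·DB·CA·CA·A·DB·A·DC·DB·CA
    A ↦ CA
    B ↦ DC
    C ↦ DB
    D ↦ A

A->CA, B->DC, C->DB, D->A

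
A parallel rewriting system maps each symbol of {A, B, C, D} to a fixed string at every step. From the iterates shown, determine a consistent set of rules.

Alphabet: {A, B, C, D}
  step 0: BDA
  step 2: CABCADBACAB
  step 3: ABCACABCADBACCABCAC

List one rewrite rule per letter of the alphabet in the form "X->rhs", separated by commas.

  step 2 ⇒ step 3: CABCADBACAB ⇒ AB·C·AC·AB·C·ADB·AC·C·AB·C·AC
    A ↦ C
    B ↦ AC
    C ↦ AB
    D ↦ ADB

A->C, B->AC, C->AB, D->ADB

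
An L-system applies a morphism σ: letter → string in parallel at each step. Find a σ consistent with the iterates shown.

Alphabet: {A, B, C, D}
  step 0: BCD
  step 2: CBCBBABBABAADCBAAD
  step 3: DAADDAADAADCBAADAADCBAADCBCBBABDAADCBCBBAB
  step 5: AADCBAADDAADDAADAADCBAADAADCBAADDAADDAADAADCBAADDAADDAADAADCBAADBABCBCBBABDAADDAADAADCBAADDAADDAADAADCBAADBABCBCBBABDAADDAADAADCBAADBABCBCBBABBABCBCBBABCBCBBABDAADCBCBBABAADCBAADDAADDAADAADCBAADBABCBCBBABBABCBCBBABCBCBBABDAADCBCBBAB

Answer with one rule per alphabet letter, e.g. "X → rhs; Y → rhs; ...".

A->CB, B->AAD, C->D, D->BAB

  step 2 ⇒ step 3: CBCBBABBABAADCBAAD ⇒ D·AAD·D·AAD·AAD·CB·AAD·AAD·CB·AAD·CB·CB·BAB·D·AAD·CB·CB·BAB
    A ↦ CB
    B ↦ AAD
    C ↦ D
    D ↦ BAB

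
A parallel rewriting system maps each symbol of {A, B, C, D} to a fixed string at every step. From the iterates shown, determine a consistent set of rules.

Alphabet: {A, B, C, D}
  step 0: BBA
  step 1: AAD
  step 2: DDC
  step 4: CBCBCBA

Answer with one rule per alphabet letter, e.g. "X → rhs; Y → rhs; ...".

  step 1 ⇒ step 2: AAD ⇒ D·D·C
    A ↦ D
    D ↦ C
  step 0 ⇒ step 1: BBA ⇒ A·A·D
    B ↦ A
    C ↦ CB  (constrained at step 2)

A->D, B->A, C->CB, D->C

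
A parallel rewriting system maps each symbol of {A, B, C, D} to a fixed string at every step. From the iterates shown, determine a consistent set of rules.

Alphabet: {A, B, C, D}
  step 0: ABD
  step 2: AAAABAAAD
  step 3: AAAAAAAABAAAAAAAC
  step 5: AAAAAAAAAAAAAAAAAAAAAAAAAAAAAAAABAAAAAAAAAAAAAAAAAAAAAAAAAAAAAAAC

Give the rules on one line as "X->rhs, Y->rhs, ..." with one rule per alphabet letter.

  step 2 ⇒ step 3: AAAABAAAD ⇒ AA·AA·AA·AA·BA·AA·AA·AA·C
    A ↦ AA
    B ↦ BA
    D ↦ C
    C ↦ D  (constrained at step 3)

A->AA, B->BA, C->D, D->C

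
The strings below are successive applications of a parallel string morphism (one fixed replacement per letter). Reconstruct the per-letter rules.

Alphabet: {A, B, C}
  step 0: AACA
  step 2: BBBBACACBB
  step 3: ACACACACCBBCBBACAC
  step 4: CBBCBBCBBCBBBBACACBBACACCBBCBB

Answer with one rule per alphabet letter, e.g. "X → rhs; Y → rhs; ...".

  step 3 ⇒ step 4: ACACACACCBBCBBACAC ⇒ C·BB·C·BB·C·BB·C·BB·BB·AC·AC·BB·AC·AC·C·BB·C·BB
    A ↦ C
    B ↦ AC
    C ↦ BB

A->C, B->AC, C->BB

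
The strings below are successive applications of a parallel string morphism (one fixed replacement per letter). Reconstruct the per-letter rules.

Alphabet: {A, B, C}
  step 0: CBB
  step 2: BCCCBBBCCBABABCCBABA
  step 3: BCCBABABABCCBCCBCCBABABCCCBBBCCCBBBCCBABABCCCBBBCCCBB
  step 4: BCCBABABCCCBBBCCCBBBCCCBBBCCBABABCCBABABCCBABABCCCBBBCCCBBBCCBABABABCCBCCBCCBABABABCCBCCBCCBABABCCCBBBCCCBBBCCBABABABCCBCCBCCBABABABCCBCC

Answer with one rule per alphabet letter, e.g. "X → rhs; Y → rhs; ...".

  step 3 ⇒ step 4: BCCBABABABCCBCCBCCBABABCCCBBBCCCBBBCCBABABCCCBBBCCCBB ⇒ BCC·BA·BA·BCC·CBB·BCC·CBB·BCC·CBB·BCC·BA·BA·BCC·BA·BA·BCC·BA·BA·BCC·CBB·BCC·CBB·BCC·BA·BA·BA·BCC·BCC·BCC·BA·BA·BA·BCC·BCC·BCC·BA·BA·BCC·CBB·BCC·CBB·BCC·BA·BA·BA·BCC·BCC·BCC·BA·BA·BA·BCC·BCC
    A ↦ CBB
    B ↦ BCC
    C ↦ BA

A->CBB, B->BCC, C->BA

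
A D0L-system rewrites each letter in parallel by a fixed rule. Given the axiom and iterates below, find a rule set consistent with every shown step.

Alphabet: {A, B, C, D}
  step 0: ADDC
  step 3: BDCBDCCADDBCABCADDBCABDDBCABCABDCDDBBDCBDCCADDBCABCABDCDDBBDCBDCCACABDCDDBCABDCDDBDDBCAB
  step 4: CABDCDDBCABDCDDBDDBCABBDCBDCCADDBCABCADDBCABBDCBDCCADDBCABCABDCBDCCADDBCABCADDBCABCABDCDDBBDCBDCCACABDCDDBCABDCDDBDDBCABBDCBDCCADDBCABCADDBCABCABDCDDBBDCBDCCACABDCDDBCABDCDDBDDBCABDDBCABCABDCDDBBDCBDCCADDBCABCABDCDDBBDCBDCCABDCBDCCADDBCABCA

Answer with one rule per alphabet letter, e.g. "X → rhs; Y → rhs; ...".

  step 3 ⇒ step 4: BDCBDCCADDBCABCADDBCABDDBCABCABDCDDBBDCBDCCADDBCABCABDCDDBBDCBDCCACABDCDDBCABDCDDBDDBCAB ⇒ CA·BDC·DDB·CA·BDC·DDB·DDB·CAB·BDC·BDC·CA·DDB·CAB·CA·DDB·CAB·BDC·BDC·CA·DDB·CAB·CA·BDC·BDC·CA·DDB·CAB·CA·DDB·CAB·CA·BDC·DDB·BDC·BDC·CA·CA·BDC·DDB·CA·BDC·DDB·DDB·CAB·BDC·BDC·CA·DDB·CAB·CA·DDB·CAB·CA·BDC·DDB·BDC·BDC·CA·CA·BDC·DDB·CA·BDC·DDB·DDB·CAB·DDB·CAB·CA·BDC·DDB·BDC·BDC·CA·DDB·CAB·CA·BDC·DDB·BDC·BDC·CA·BDC·BDC·CA·DDB·CAB·CA
    A ↦ CAB
    B ↦ CA
    C ↦ DDB
    D ↦ BDC

A->CAB, B->CA, C->DDB, D->BDC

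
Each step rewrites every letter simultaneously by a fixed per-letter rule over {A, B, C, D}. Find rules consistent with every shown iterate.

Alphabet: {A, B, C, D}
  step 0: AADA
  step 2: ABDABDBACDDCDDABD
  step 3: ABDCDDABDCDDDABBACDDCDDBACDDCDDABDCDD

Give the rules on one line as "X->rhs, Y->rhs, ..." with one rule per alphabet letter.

  step 2 ⇒ step 3: ABDABDBACDDCDDABD ⇒ AB·D·CDD·AB·D·CDD·D·AB·BA·CDD·CDD·BA·CDD·CDD·AB·D·CDD
    A ↦ AB
    B ↦ D
    C ↦ BA
    D ↦ CDD

A->AB, B->D, C->BA, D->CDD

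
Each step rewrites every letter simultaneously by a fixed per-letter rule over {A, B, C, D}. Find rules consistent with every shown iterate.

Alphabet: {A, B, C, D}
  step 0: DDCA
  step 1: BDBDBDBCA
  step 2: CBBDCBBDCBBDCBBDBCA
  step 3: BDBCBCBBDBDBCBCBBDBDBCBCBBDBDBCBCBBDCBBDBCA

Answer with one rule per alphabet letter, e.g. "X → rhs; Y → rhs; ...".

  step 2 ⇒ step 3: CBBDCBBDCBBDCBBDBCA ⇒ BDB·CB·CB·BD·BDB·CB·CB·BD·BDB·CB·CB·BD·BDB·CB·CB·BD·CB·BDB·CA
    A ↦ CA
    B ↦ CB
    C ↦ BDB
    D ↦ BD

A->CA, B->CB, C->BDB, D->BD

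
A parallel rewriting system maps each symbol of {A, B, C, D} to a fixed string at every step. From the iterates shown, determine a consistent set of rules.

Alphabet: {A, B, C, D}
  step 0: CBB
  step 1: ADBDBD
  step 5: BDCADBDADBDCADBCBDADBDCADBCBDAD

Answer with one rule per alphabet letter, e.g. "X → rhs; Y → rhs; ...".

  step 0 ⇒ step 1: CBB ⇒ AD·BD·BD
    B ↦ BD
    C ↦ AD
    A ↦ B  (constrained at step 1)
    D ↦ C  (constrained at step 1)

A->B, B->BD, C->AD, D->C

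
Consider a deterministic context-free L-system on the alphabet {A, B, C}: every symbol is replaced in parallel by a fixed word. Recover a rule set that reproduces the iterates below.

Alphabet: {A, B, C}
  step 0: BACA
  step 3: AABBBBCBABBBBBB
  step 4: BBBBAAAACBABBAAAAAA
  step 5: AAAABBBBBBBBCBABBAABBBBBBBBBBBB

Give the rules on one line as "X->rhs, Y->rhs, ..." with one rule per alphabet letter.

  step 4 ⇒ step 5: BBBBAAAACBABBAAAAAA ⇒ A·A·A·A·BB·BB·BB·BB·CB·A·BB·A·A·BB·BB·BB·BB·BB·BB
    A ↦ BB
    B ↦ A
    C ↦ CB

A->BB, B->A, C->CB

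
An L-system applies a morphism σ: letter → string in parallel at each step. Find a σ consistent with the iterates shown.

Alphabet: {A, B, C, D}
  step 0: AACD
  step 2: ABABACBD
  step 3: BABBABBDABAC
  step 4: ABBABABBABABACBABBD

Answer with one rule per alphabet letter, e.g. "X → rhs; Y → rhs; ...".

A->B, B->AB, C->D, D->AC

  step 3 ⇒ step 4: BABBABBDABAC ⇒ AB·B·AB·AB·B·AB·AB·AC·B·AB·B·D
    A ↦ B
    B ↦ AB
    C ↦ D
    D ↦ AC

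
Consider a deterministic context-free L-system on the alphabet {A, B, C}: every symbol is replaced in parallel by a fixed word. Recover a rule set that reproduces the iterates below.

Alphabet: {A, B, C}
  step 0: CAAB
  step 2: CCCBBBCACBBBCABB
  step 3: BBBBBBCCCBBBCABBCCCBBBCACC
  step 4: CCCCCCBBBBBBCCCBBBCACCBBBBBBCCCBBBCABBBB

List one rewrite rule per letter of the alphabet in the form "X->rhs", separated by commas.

  step 3 ⇒ step 4: BBBBBBCCCBBBCABBCCCBBBCACC ⇒ C·C·C·C·C·C·BB·BB·BB·C·C·C·BB·BCA·C·C·BB·BB·BB·C·C·C·BB·BCA·BB·BB
    A ↦ BCA
    B ↦ C
    C ↦ BB

A->BCA, B->C, C->BB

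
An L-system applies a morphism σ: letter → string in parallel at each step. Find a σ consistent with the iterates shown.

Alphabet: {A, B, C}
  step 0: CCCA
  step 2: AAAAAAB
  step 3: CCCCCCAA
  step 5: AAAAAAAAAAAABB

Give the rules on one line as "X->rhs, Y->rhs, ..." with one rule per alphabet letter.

A->C, B->AA, C->B

  step 2 ⇒ step 3: AAAAAAB ⇒ C·C·C·C·C·C·AA
    A ↦ C
    B ↦ AA
    C ↦ B  (constrained at step 0)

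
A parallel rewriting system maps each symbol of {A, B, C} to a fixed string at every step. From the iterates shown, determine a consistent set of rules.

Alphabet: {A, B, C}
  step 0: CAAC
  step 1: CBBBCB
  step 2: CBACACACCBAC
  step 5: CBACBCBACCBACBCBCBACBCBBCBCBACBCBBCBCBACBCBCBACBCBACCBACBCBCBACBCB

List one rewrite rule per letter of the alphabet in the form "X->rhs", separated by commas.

  step 1 ⇒ step 2: CBBBCB ⇒ CB·AC·AC·AC·CB·AC
    B ↦ AC
    C ↦ CB
  step 0 ⇒ step 1: CAAC ⇒ CB·B·B·CB
    A ↦ B

A->B, B->AC, C->CB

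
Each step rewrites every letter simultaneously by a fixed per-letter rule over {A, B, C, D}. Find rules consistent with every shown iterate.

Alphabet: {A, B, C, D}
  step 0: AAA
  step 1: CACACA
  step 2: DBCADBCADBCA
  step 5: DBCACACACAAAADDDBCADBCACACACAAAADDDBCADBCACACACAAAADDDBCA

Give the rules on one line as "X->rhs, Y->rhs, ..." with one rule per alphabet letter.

  step 1 ⇒ step 2: CACACA ⇒ DB·CA·DB·CA·DB·CA
    A ↦ CA
    C ↦ DB
    B ↦ DD  (constrained at step 2)
    D ↦ A  (constrained at step 2)

A->CA, B->DD, C->DB, D->A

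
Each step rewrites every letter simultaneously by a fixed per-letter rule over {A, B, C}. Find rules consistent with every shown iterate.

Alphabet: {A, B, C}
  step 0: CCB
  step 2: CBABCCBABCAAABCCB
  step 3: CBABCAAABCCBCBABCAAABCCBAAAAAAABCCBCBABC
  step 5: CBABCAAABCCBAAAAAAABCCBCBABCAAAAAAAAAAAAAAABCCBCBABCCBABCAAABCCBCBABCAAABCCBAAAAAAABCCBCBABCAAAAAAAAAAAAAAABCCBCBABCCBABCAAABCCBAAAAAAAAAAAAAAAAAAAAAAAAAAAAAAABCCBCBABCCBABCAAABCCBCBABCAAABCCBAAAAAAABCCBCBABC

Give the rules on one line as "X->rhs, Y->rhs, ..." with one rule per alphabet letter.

  step 2 ⇒ step 3: CBABCCBABCAAABCCB ⇒ CB·ABC·AA·ABC·CB·CB·ABC·AA·ABC·CB·AA·AA·AA·ABC·CB·CB·ABC
    A ↦ AA
    B ↦ ABC
    C ↦ CB

A->AA, B->ABC, C->CB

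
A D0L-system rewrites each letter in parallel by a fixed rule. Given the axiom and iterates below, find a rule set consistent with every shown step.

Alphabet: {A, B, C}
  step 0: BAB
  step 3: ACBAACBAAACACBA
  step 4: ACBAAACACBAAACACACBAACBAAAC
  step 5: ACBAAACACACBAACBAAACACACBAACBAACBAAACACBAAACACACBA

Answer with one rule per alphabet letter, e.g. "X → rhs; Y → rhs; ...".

A->AC, B->A, C->BA

  step 4 ⇒ step 5: ACBAAACACBAAACACACBAACBAAAC ⇒ AC·BA·A·AC·AC·AC·BA·AC·BA·A·AC·AC·AC·BA·AC·BA·AC·BA·A·AC·AC·BA·A·AC·AC·AC·BA
    A ↦ AC
    B ↦ A
    C ↦ BA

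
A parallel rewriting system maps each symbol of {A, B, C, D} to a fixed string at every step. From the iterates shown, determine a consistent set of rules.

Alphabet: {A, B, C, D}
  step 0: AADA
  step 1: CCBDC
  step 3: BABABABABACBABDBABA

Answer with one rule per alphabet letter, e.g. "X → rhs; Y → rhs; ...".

A->C, B->BA, C->BB, D->BD

  step 0 ⇒ step 1: AADA ⇒ C·C·BD·C
    A ↦ C
    D ↦ BD
    B ↦ BA  (constrained at step 1)
    C ↦ BB  (constrained at step 1)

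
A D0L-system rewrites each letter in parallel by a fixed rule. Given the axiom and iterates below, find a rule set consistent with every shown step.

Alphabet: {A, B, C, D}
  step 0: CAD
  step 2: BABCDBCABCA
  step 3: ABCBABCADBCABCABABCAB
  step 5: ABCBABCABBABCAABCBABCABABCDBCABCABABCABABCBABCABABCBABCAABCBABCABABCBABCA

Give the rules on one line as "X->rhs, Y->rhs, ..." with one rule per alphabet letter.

  step 2 ⇒ step 3: BABCDBCABCA ⇒ ABC·B·ABC·A·DBC·ABC·A·B·ABC·A·B
    A ↦ B
    B ↦ ABC
    C ↦ A
    D ↦ DBC

A->B, B->ABC, C->A, D->DBC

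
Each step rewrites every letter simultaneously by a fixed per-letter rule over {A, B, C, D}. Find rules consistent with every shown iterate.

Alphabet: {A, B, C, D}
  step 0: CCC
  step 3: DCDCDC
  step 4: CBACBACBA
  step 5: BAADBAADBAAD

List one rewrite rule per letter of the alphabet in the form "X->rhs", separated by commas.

A->D, B->A, C->BA, D->C

  step 4 ⇒ step 5: CBACBACBA ⇒ BA·A·D·BA·A·D·BA·A·D
    A ↦ D
    B ↦ A
    C ↦ BA
  step 3 ⇒ step 4: DCDCDC ⇒ C·BA·C·BA·C·BA
    D ↦ C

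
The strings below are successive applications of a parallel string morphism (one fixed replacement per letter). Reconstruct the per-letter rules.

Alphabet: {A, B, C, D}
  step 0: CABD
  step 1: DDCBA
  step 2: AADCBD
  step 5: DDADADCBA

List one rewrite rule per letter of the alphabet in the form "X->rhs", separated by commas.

  step 1 ⇒ step 2: DDCBA ⇒ A·A·D·CB·D
    A ↦ D
    B ↦ CB
    C ↦ D
    D ↦ A

A->D, B->CB, C->D, D->A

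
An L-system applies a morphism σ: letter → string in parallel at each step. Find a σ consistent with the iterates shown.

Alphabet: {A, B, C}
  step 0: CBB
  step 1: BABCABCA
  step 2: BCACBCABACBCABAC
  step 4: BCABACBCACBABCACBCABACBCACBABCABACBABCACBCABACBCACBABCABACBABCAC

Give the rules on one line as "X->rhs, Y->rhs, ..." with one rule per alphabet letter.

A->C, B->BCA, C->BA

  step 1 ⇒ step 2: BABCABCA ⇒ BCA·C·BCA·BA·C·BCA·BA·C
    A ↦ C
    B ↦ BCA
    C ↦ BA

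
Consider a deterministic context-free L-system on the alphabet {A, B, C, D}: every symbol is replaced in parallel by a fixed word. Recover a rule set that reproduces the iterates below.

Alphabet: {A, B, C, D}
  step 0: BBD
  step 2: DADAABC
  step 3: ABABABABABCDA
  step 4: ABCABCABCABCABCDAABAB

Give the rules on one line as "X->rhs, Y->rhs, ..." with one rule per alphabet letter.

A->AB, B->C, C->DA, D->AB

  step 3 ⇒ step 4: ABABABABABCDA ⇒ AB·C·AB·C·AB·C·AB·C·AB·C·DA·AB·AB
    A ↦ AB
    B ↦ C
    C ↦ DA
    D ↦ AB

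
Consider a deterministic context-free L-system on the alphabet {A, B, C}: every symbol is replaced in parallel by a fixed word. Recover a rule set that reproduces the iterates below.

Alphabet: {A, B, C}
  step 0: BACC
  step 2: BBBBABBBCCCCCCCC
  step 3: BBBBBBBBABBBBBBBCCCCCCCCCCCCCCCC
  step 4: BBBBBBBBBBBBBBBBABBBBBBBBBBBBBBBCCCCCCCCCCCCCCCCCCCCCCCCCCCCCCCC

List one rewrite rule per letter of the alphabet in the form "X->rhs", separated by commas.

A->AB, B->BB, C->CC

  step 3 ⇒ step 4: BBBBBBBBABBBBBBBCCCCCCCCCCCCCCCC ⇒ BB·BB·BB·BB·BB·BB·BB·BB·AB·BB·BB·BB·BB·BB·BB·BB·CC·CC·CC·CC·CC·CC·CC·CC·CC·CC·CC·CC·CC·CC·CC·CC
    A ↦ AB
    B ↦ BB
    C ↦ CC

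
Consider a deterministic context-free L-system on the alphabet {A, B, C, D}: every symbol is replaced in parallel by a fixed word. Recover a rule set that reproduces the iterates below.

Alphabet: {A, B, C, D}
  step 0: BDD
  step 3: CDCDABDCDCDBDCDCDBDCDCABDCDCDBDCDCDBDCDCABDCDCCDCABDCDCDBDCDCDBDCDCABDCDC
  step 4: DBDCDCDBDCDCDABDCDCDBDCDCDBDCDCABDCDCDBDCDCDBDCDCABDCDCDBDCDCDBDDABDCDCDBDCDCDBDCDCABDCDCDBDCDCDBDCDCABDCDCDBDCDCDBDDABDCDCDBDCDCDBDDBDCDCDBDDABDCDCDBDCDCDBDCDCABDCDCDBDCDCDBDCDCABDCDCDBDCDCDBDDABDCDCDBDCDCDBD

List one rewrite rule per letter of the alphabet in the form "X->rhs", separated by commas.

  step 3 ⇒ step 4: CDCDABDCDCDBDCDCDBDCDCABDCDCDBDCDCDBDCDCABDCDCCDCABDCDCDBDCDCDBDCDCABDCDC ⇒ DBD·CDC·DBD·CDC·D·ABD·CDC·DBD·CDC·DBD·CDC·ABD·CDC·DBD·CDC·DBD·CDC·ABD·CDC·DBD·CDC·DBD·D·ABD·CDC·DBD·CDC·DBD·CDC·ABD·CDC·DBD·CDC·DBD·CDC·ABD·CDC·DBD·CDC·DBD·D·ABD·CDC·DBD·CDC·DBD·DBD·CDC·DBD·D·ABD·CDC·DBD·CDC·DBD·CDC·ABD·CDC·DBD·CDC·DBD·CDC·ABD·CDC·DBD·CDC·DBD·D·ABD·CDC·DBD·CDC·DBD
    A ↦ D
    B ↦ ABD
    C ↦ DBD
    D ↦ CDC

A->D, B->ABD, C->DBD, D->CDC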